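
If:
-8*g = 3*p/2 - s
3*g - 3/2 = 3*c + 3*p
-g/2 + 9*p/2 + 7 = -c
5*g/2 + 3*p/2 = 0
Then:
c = 11/4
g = 39/32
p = -65/32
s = 429/64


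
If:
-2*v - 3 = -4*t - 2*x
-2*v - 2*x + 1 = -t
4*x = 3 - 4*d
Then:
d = 3/4 - x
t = 4/3 - 4*x/3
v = 7/6 - 5*x/3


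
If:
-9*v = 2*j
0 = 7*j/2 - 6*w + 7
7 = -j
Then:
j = -7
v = 14/9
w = -35/12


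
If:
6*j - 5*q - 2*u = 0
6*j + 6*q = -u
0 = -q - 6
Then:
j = 7/3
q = -6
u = 22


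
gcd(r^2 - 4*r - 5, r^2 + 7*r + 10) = 1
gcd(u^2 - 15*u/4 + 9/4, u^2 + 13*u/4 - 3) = u - 3/4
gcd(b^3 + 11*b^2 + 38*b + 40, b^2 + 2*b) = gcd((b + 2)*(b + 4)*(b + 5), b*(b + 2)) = b + 2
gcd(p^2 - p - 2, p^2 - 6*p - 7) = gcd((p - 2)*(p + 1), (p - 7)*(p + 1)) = p + 1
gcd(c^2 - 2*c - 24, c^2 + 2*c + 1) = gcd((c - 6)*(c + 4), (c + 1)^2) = 1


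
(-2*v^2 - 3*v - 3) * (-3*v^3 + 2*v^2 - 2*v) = 6*v^5 + 5*v^4 + 7*v^3 + 6*v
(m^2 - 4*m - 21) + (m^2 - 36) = 2*m^2 - 4*m - 57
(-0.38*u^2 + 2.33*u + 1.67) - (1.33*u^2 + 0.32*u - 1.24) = -1.71*u^2 + 2.01*u + 2.91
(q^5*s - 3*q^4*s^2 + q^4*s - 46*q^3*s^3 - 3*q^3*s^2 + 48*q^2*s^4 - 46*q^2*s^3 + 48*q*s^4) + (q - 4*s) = q^5*s - 3*q^4*s^2 + q^4*s - 46*q^3*s^3 - 3*q^3*s^2 + 48*q^2*s^4 - 46*q^2*s^3 + 48*q*s^4 + q - 4*s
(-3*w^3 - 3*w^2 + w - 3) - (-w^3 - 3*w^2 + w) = -2*w^3 - 3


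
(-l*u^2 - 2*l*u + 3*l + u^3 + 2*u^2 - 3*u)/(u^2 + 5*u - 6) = (-l*u - 3*l + u^2 + 3*u)/(u + 6)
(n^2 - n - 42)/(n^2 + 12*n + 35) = (n^2 - n - 42)/(n^2 + 12*n + 35)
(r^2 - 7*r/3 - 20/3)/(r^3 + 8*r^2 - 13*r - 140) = (r + 5/3)/(r^2 + 12*r + 35)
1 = 1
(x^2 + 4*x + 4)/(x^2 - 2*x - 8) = (x + 2)/(x - 4)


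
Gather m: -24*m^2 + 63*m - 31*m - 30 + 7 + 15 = -24*m^2 + 32*m - 8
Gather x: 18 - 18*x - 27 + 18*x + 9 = 0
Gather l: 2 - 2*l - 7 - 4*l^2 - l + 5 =-4*l^2 - 3*l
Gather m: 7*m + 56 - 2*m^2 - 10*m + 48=-2*m^2 - 3*m + 104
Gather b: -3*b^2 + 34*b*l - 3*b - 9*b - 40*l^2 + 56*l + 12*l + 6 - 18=-3*b^2 + b*(34*l - 12) - 40*l^2 + 68*l - 12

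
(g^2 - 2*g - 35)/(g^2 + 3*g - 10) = (g - 7)/(g - 2)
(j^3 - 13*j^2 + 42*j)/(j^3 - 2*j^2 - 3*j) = (-j^2 + 13*j - 42)/(-j^2 + 2*j + 3)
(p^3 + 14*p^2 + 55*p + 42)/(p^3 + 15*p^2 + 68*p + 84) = (p + 1)/(p + 2)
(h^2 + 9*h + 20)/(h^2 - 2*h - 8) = (h^2 + 9*h + 20)/(h^2 - 2*h - 8)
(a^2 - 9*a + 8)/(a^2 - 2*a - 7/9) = 9*(-a^2 + 9*a - 8)/(-9*a^2 + 18*a + 7)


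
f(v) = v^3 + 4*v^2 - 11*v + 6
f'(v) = 3*v^2 + 8*v - 11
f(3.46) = 57.25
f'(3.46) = 52.59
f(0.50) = 1.62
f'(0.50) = -6.25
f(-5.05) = 34.77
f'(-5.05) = 25.11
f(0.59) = 1.11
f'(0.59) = -5.24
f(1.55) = 2.28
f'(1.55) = 8.61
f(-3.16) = 49.15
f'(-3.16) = -6.32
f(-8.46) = -220.15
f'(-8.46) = 136.03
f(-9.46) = -378.56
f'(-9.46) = 181.79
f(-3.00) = 48.00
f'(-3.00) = -8.00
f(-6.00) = 0.00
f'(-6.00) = 49.00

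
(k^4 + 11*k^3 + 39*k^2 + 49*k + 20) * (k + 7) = k^5 + 18*k^4 + 116*k^3 + 322*k^2 + 363*k + 140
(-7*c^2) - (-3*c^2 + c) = -4*c^2 - c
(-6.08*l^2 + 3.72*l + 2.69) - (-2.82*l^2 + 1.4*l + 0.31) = -3.26*l^2 + 2.32*l + 2.38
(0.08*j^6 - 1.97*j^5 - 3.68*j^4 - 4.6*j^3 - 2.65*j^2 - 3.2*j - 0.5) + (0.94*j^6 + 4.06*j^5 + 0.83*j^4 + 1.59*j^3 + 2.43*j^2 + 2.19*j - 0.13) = 1.02*j^6 + 2.09*j^5 - 2.85*j^4 - 3.01*j^3 - 0.22*j^2 - 1.01*j - 0.63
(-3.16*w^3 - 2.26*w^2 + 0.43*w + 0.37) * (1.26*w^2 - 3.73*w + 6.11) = -3.9816*w^5 + 8.9392*w^4 - 10.336*w^3 - 14.9463*w^2 + 1.2472*w + 2.2607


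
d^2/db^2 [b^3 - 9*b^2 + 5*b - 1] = 6*b - 18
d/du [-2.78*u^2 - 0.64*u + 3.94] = -5.56*u - 0.64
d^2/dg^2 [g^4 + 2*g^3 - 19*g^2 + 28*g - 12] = 12*g^2 + 12*g - 38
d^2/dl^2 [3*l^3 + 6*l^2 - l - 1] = 18*l + 12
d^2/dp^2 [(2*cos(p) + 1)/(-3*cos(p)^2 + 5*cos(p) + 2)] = (81*(1 - cos(2*p))^2*cos(p)/2 + 33*(1 - cos(2*p))^2/2 + cos(p)/4 + 107*cos(2*p)/2 + 135*cos(3*p)/4 - 9*cos(5*p) - 69/2)/((cos(p) - 2)^3*(3*cos(p) + 1)^3)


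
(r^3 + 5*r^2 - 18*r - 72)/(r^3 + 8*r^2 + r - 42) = (r^2 + 2*r - 24)/(r^2 + 5*r - 14)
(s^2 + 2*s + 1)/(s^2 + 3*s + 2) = (s + 1)/(s + 2)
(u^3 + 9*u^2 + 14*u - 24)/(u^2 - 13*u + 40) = (u^3 + 9*u^2 + 14*u - 24)/(u^2 - 13*u + 40)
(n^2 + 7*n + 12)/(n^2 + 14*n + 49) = (n^2 + 7*n + 12)/(n^2 + 14*n + 49)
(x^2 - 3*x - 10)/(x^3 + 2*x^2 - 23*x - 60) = (x + 2)/(x^2 + 7*x + 12)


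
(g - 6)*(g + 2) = g^2 - 4*g - 12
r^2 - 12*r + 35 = (r - 7)*(r - 5)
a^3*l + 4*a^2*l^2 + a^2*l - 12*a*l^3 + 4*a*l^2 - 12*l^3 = (a - 2*l)*(a + 6*l)*(a*l + l)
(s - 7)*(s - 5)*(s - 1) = s^3 - 13*s^2 + 47*s - 35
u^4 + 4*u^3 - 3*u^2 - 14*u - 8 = (u - 2)*(u + 1)^2*(u + 4)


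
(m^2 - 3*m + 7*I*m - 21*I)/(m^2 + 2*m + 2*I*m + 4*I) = (m^2 + m*(-3 + 7*I) - 21*I)/(m^2 + 2*m*(1 + I) + 4*I)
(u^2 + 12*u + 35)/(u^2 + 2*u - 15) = (u + 7)/(u - 3)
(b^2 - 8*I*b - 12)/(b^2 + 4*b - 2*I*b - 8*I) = (b - 6*I)/(b + 4)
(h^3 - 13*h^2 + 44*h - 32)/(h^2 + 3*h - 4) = (h^2 - 12*h + 32)/(h + 4)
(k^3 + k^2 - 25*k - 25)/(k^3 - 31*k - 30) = (k - 5)/(k - 6)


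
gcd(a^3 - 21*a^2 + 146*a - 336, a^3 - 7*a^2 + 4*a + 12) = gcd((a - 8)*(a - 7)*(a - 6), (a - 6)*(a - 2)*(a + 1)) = a - 6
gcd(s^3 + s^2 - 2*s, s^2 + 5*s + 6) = s + 2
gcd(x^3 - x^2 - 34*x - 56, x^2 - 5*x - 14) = x^2 - 5*x - 14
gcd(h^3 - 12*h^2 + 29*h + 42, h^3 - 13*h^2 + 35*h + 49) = h^2 - 6*h - 7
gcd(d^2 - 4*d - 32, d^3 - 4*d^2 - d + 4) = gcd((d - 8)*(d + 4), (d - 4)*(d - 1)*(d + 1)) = 1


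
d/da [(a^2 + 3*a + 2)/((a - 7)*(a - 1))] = (-11*a^2 + 10*a + 37)/(a^4 - 16*a^3 + 78*a^2 - 112*a + 49)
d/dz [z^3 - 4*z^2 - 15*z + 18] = 3*z^2 - 8*z - 15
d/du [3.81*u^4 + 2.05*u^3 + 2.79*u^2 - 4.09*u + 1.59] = 15.24*u^3 + 6.15*u^2 + 5.58*u - 4.09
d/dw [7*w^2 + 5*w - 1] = 14*w + 5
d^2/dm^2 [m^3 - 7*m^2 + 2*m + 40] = 6*m - 14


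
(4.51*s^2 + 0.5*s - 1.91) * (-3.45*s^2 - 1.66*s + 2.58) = -15.5595*s^4 - 9.2116*s^3 + 17.3953*s^2 + 4.4606*s - 4.9278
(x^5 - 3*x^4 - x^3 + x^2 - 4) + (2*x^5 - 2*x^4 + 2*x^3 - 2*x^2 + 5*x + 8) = 3*x^5 - 5*x^4 + x^3 - x^2 + 5*x + 4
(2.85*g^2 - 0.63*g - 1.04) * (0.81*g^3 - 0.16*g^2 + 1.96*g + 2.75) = 2.3085*g^5 - 0.9663*g^4 + 4.8444*g^3 + 6.7691*g^2 - 3.7709*g - 2.86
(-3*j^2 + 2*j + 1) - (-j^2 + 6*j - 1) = -2*j^2 - 4*j + 2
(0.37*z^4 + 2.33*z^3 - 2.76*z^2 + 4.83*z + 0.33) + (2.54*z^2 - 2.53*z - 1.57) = 0.37*z^4 + 2.33*z^3 - 0.22*z^2 + 2.3*z - 1.24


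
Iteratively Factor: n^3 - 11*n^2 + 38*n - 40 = (n - 4)*(n^2 - 7*n + 10) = (n - 5)*(n - 4)*(n - 2)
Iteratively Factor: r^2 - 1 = (r + 1)*(r - 1)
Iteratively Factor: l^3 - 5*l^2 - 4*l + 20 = (l - 5)*(l^2 - 4) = (l - 5)*(l + 2)*(l - 2)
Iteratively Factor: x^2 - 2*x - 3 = (x - 3)*(x + 1)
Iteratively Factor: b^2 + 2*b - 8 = (b - 2)*(b + 4)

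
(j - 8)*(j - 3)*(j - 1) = j^3 - 12*j^2 + 35*j - 24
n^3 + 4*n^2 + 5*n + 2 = (n + 1)^2*(n + 2)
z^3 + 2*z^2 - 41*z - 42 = (z - 6)*(z + 1)*(z + 7)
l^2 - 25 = (l - 5)*(l + 5)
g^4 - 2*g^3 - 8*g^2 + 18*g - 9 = (g - 3)*(g - 1)^2*(g + 3)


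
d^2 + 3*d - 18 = (d - 3)*(d + 6)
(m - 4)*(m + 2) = m^2 - 2*m - 8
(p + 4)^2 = p^2 + 8*p + 16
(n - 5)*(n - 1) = n^2 - 6*n + 5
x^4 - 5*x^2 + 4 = (x - 2)*(x - 1)*(x + 1)*(x + 2)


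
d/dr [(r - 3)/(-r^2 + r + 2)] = (-r^2 + r + (r - 3)*(2*r - 1) + 2)/(-r^2 + r + 2)^2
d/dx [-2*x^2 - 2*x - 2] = -4*x - 2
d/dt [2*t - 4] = 2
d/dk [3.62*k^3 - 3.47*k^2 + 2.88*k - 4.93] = 10.86*k^2 - 6.94*k + 2.88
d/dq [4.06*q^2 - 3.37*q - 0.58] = 8.12*q - 3.37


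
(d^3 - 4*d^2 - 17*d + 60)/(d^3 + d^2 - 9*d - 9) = (d^2 - d - 20)/(d^2 + 4*d + 3)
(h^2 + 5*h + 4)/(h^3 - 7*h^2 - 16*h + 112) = (h + 1)/(h^2 - 11*h + 28)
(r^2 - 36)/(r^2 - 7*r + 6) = (r + 6)/(r - 1)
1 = 1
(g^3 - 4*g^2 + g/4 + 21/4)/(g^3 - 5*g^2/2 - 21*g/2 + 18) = (g^2 - 5*g/2 - 7/2)/(g^2 - g - 12)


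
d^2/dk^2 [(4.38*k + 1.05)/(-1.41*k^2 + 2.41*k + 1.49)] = ((2.82*k - 2.41)*(4.38*k + 1.05)*(5.64*k - 4.82) + (37.0548*k - 18.1506)*(-1.41*k^2 + 2.41*k + 1.49))/(-1.41*k^2 + 2.41*k + 1.49)^3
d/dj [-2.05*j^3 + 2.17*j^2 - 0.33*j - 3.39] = -6.15*j^2 + 4.34*j - 0.33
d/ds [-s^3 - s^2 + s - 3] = -3*s^2 - 2*s + 1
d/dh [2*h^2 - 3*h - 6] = 4*h - 3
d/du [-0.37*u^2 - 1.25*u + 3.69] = -0.74*u - 1.25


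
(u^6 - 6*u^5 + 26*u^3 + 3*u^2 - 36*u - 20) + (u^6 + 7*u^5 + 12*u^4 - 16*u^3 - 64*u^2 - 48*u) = 2*u^6 + u^5 + 12*u^4 + 10*u^3 - 61*u^2 - 84*u - 20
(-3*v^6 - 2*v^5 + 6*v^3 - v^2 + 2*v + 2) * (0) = 0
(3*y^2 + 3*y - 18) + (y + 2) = 3*y^2 + 4*y - 16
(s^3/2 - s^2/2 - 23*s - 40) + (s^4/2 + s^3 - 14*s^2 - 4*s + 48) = s^4/2 + 3*s^3/2 - 29*s^2/2 - 27*s + 8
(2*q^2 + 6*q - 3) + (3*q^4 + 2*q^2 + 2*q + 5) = 3*q^4 + 4*q^2 + 8*q + 2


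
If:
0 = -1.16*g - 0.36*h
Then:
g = -0.310344827586207*h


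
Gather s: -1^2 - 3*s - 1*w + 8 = -3*s - w + 7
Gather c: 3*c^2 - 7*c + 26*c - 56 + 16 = 3*c^2 + 19*c - 40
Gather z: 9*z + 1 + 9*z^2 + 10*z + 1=9*z^2 + 19*z + 2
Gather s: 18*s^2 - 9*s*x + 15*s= 18*s^2 + s*(15 - 9*x)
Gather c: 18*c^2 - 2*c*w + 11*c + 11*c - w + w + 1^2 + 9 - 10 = 18*c^2 + c*(22 - 2*w)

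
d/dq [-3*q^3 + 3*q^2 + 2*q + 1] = -9*q^2 + 6*q + 2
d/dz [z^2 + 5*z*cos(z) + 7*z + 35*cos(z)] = -5*z*sin(z) + 2*z - 35*sin(z) + 5*cos(z) + 7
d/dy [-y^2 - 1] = -2*y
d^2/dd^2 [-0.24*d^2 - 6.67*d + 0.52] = -0.480000000000000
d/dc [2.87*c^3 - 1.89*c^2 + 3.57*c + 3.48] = 8.61*c^2 - 3.78*c + 3.57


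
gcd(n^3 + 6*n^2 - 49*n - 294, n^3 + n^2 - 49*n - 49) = n^2 - 49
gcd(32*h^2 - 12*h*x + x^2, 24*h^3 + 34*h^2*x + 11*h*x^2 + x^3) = 1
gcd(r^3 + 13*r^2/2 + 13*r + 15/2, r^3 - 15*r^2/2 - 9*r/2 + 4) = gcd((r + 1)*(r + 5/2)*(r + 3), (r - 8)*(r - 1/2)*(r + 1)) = r + 1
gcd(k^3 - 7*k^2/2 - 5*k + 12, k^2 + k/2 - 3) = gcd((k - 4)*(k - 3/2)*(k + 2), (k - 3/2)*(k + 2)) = k^2 + k/2 - 3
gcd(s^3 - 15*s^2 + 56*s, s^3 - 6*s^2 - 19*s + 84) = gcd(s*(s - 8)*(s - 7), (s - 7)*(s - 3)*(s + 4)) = s - 7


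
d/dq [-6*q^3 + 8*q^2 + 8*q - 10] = -18*q^2 + 16*q + 8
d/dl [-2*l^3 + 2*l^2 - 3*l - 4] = -6*l^2 + 4*l - 3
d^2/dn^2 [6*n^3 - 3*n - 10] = 36*n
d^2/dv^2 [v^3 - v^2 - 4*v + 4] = 6*v - 2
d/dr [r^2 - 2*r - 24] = 2*r - 2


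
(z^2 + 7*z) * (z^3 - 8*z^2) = z^5 - z^4 - 56*z^3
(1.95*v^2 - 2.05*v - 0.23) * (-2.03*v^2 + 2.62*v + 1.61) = -3.9585*v^4 + 9.2705*v^3 - 1.7646*v^2 - 3.9031*v - 0.3703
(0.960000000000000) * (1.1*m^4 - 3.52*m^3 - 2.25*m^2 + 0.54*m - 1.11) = 1.056*m^4 - 3.3792*m^3 - 2.16*m^2 + 0.5184*m - 1.0656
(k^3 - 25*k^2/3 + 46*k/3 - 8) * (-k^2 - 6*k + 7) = -k^5 + 7*k^4/3 + 125*k^3/3 - 427*k^2/3 + 466*k/3 - 56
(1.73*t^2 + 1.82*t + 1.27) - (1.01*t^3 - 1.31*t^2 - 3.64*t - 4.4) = -1.01*t^3 + 3.04*t^2 + 5.46*t + 5.67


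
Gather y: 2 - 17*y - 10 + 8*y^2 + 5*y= 8*y^2 - 12*y - 8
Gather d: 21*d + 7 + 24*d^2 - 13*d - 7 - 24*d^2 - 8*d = 0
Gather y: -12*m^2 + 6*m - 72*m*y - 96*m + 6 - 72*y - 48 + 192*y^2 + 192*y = -12*m^2 - 90*m + 192*y^2 + y*(120 - 72*m) - 42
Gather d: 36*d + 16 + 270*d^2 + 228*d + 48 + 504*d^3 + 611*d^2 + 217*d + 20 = 504*d^3 + 881*d^2 + 481*d + 84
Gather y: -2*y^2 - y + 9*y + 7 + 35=-2*y^2 + 8*y + 42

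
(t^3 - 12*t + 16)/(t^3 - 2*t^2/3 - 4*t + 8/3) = 3*(t^2 + 2*t - 8)/(3*t^2 + 4*t - 4)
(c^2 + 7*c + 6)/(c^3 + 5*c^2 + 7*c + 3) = (c + 6)/(c^2 + 4*c + 3)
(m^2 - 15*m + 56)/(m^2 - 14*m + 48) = (m - 7)/(m - 6)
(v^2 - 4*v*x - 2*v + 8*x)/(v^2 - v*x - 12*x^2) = (v - 2)/(v + 3*x)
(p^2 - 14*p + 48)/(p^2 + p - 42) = (p - 8)/(p + 7)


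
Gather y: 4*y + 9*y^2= 9*y^2 + 4*y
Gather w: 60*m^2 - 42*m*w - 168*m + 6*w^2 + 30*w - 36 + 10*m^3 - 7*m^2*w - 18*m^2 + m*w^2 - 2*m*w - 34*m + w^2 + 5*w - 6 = 10*m^3 + 42*m^2 - 202*m + w^2*(m + 7) + w*(-7*m^2 - 44*m + 35) - 42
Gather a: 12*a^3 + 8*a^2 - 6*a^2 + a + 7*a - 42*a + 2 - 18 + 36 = 12*a^3 + 2*a^2 - 34*a + 20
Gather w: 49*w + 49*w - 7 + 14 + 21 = 98*w + 28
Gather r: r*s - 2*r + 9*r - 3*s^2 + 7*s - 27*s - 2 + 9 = r*(s + 7) - 3*s^2 - 20*s + 7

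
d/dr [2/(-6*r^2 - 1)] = 24*r/(6*r^2 + 1)^2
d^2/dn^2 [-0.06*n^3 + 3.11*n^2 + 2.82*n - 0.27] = 6.22 - 0.36*n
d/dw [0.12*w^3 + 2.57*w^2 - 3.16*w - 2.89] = 0.36*w^2 + 5.14*w - 3.16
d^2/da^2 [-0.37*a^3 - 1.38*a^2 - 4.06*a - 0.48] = -2.22*a - 2.76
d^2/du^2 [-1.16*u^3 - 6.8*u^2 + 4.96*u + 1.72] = -6.96*u - 13.6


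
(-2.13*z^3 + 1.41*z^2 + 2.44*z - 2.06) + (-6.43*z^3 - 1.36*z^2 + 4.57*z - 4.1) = -8.56*z^3 + 0.0499999999999998*z^2 + 7.01*z - 6.16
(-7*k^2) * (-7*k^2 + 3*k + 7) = 49*k^4 - 21*k^3 - 49*k^2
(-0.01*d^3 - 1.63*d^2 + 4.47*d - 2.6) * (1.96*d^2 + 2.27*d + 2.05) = -0.0196*d^5 - 3.2175*d^4 + 5.0406*d^3 + 1.7094*d^2 + 3.2615*d - 5.33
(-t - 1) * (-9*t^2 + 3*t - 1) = 9*t^3 + 6*t^2 - 2*t + 1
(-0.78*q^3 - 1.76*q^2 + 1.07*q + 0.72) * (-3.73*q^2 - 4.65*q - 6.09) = 2.9094*q^5 + 10.1918*q^4 + 8.9431*q^3 + 3.0573*q^2 - 9.8643*q - 4.3848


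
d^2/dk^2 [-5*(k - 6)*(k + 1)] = -10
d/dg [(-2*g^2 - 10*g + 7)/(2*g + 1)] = 4*(-g^2 - g - 6)/(4*g^2 + 4*g + 1)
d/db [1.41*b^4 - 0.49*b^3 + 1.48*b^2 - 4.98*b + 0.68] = 5.64*b^3 - 1.47*b^2 + 2.96*b - 4.98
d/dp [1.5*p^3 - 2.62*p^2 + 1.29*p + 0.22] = 4.5*p^2 - 5.24*p + 1.29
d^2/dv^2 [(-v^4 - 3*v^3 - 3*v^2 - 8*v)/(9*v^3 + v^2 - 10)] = 2*(-217*v^6 - 2214*v^5 - 1806*v^4 - 1928*v^3 - 5010*v^2 - 1140*v - 300)/(729*v^9 + 243*v^8 + 27*v^7 - 2429*v^6 - 540*v^5 - 30*v^4 + 2700*v^3 + 300*v^2 - 1000)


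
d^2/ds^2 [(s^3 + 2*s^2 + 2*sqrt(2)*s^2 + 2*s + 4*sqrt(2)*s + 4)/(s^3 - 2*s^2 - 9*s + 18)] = 2*(2*sqrt(2)*s^6 + 4*s^6 + 12*sqrt(2)*s^5 + 33*s^5 - 42*s^4 + 30*sqrt(2)*s^4 - 236*sqrt(2)*s^3 - 209*s^3 - 546*s^2 - 216*sqrt(2)*s^2 + 432*sqrt(2)*s + 1188*s + 1440 + 1296*sqrt(2))/(s^9 - 6*s^8 - 15*s^7 + 154*s^6 - 81*s^5 - 1242*s^4 + 2187*s^3 + 2430*s^2 - 8748*s + 5832)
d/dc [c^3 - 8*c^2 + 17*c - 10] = 3*c^2 - 16*c + 17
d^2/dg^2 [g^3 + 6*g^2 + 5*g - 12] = 6*g + 12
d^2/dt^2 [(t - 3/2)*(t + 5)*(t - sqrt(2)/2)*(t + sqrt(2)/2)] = 12*t^2 + 21*t - 16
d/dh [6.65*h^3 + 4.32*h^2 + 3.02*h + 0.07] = 19.95*h^2 + 8.64*h + 3.02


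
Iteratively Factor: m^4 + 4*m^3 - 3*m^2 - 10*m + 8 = (m + 4)*(m^3 - 3*m + 2) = (m - 1)*(m + 4)*(m^2 + m - 2) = (m - 1)*(m + 2)*(m + 4)*(m - 1)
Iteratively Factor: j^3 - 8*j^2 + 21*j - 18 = (j - 3)*(j^2 - 5*j + 6) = (j - 3)*(j - 2)*(j - 3)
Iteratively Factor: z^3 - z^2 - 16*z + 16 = (z - 1)*(z^2 - 16) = (z - 4)*(z - 1)*(z + 4)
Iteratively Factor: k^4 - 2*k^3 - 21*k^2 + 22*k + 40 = (k - 2)*(k^3 - 21*k - 20) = (k - 5)*(k - 2)*(k^2 + 5*k + 4) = (k - 5)*(k - 2)*(k + 1)*(k + 4)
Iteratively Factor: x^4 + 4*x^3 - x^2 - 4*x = (x + 4)*(x^3 - x) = x*(x + 4)*(x^2 - 1) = x*(x - 1)*(x + 4)*(x + 1)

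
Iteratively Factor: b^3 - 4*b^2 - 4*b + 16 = (b - 4)*(b^2 - 4) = (b - 4)*(b - 2)*(b + 2)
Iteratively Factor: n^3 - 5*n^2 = (n)*(n^2 - 5*n) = n*(n - 5)*(n)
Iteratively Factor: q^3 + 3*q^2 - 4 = (q + 2)*(q^2 + q - 2) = (q - 1)*(q + 2)*(q + 2)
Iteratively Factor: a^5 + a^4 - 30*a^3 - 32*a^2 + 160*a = (a - 2)*(a^4 + 3*a^3 - 24*a^2 - 80*a) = (a - 2)*(a + 4)*(a^3 - a^2 - 20*a) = a*(a - 2)*(a + 4)*(a^2 - a - 20) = a*(a - 2)*(a + 4)^2*(a - 5)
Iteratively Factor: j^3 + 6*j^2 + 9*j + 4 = (j + 4)*(j^2 + 2*j + 1) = (j + 1)*(j + 4)*(j + 1)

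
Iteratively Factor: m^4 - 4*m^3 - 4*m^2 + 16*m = (m + 2)*(m^3 - 6*m^2 + 8*m) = (m - 2)*(m + 2)*(m^2 - 4*m) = (m - 4)*(m - 2)*(m + 2)*(m)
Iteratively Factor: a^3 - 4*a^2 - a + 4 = (a - 1)*(a^2 - 3*a - 4) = (a - 4)*(a - 1)*(a + 1)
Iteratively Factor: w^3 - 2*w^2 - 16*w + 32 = (w + 4)*(w^2 - 6*w + 8) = (w - 2)*(w + 4)*(w - 4)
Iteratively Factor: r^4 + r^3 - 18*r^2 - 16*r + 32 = (r - 4)*(r^3 + 5*r^2 + 2*r - 8) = (r - 4)*(r - 1)*(r^2 + 6*r + 8) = (r - 4)*(r - 1)*(r + 4)*(r + 2)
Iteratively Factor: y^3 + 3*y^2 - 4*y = (y - 1)*(y^2 + 4*y) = (y - 1)*(y + 4)*(y)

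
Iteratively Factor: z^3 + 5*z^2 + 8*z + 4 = (z + 1)*(z^2 + 4*z + 4) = (z + 1)*(z + 2)*(z + 2)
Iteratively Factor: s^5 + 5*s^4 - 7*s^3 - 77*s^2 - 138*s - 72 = (s + 2)*(s^4 + 3*s^3 - 13*s^2 - 51*s - 36) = (s + 1)*(s + 2)*(s^3 + 2*s^2 - 15*s - 36) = (s + 1)*(s + 2)*(s + 3)*(s^2 - s - 12) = (s - 4)*(s + 1)*(s + 2)*(s + 3)*(s + 3)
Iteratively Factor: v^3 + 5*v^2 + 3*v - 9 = (v + 3)*(v^2 + 2*v - 3) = (v + 3)^2*(v - 1)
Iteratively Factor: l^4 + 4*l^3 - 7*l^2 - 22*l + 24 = (l - 1)*(l^3 + 5*l^2 - 2*l - 24) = (l - 1)*(l + 4)*(l^2 + l - 6) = (l - 1)*(l + 3)*(l + 4)*(l - 2)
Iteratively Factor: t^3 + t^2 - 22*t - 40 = (t + 4)*(t^2 - 3*t - 10) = (t + 2)*(t + 4)*(t - 5)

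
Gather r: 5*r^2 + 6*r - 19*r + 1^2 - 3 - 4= 5*r^2 - 13*r - 6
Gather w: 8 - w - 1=7 - w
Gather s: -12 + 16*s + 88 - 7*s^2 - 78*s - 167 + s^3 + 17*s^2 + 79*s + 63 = s^3 + 10*s^2 + 17*s - 28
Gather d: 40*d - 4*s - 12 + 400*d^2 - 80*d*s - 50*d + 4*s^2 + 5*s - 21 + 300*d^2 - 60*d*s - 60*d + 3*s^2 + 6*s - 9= 700*d^2 + d*(-140*s - 70) + 7*s^2 + 7*s - 42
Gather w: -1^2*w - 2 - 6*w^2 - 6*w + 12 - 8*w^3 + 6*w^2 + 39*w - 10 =-8*w^3 + 32*w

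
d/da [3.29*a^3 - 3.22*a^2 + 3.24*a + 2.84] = 9.87*a^2 - 6.44*a + 3.24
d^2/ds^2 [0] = 0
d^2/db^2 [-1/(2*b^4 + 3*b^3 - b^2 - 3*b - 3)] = 2*((12*b^2 + 9*b - 1)*(-2*b^4 - 3*b^3 + b^2 + 3*b + 3) + (8*b^3 + 9*b^2 - 2*b - 3)^2)/(-2*b^4 - 3*b^3 + b^2 + 3*b + 3)^3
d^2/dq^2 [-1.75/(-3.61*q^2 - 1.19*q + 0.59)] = (-45.61235*q^2 - 15.03565*q + 1.75*(7.22*q + 1.19)*(14.44*q + 2.38) + 7.45465)/(3.61*q^2 + 1.19*q - 0.59)^3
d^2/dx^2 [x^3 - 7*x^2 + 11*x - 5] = 6*x - 14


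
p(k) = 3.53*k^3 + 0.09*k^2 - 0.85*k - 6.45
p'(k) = 10.59*k^2 + 0.18*k - 0.85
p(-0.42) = -6.34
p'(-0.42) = 0.94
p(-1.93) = -29.85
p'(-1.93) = 38.25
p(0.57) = -6.25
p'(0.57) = 2.69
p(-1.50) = -16.89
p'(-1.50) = 22.71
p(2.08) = 23.94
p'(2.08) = 45.34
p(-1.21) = -11.54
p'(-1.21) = 14.44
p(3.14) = 101.05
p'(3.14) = 104.13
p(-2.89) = -88.45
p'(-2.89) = 87.08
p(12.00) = 6096.15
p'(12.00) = 1526.27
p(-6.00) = -760.59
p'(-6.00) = 379.31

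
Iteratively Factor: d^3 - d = (d + 1)*(d^2 - d) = d*(d + 1)*(d - 1)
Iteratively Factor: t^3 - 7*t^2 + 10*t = (t - 2)*(t^2 - 5*t) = (t - 5)*(t - 2)*(t)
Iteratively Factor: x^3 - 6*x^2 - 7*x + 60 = (x + 3)*(x^2 - 9*x + 20) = (x - 4)*(x + 3)*(x - 5)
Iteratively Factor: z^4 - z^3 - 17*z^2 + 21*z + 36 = (z + 4)*(z^3 - 5*z^2 + 3*z + 9) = (z + 1)*(z + 4)*(z^2 - 6*z + 9) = (z - 3)*(z + 1)*(z + 4)*(z - 3)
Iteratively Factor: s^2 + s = (s)*(s + 1)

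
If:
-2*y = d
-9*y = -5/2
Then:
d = -5/9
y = 5/18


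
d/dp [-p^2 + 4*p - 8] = 4 - 2*p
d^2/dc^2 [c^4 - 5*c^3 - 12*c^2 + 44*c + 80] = 12*c^2 - 30*c - 24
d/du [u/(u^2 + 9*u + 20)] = (20 - u^2)/(u^4 + 18*u^3 + 121*u^2 + 360*u + 400)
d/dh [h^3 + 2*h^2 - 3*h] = 3*h^2 + 4*h - 3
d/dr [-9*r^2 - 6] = -18*r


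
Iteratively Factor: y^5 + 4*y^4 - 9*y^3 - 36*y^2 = (y)*(y^4 + 4*y^3 - 9*y^2 - 36*y) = y*(y + 3)*(y^3 + y^2 - 12*y) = y^2*(y + 3)*(y^2 + y - 12) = y^2*(y - 3)*(y + 3)*(y + 4)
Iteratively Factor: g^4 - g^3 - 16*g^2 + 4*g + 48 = (g - 4)*(g^3 + 3*g^2 - 4*g - 12) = (g - 4)*(g + 2)*(g^2 + g - 6) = (g - 4)*(g + 2)*(g + 3)*(g - 2)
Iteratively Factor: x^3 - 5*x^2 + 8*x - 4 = (x - 2)*(x^2 - 3*x + 2) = (x - 2)^2*(x - 1)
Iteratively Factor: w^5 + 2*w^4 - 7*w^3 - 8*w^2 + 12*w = (w + 2)*(w^4 - 7*w^2 + 6*w) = (w - 1)*(w + 2)*(w^3 + w^2 - 6*w) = (w - 2)*(w - 1)*(w + 2)*(w^2 + 3*w) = (w - 2)*(w - 1)*(w + 2)*(w + 3)*(w)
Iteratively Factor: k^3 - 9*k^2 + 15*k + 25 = (k + 1)*(k^2 - 10*k + 25) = (k - 5)*(k + 1)*(k - 5)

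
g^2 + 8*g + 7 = (g + 1)*(g + 7)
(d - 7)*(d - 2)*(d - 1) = d^3 - 10*d^2 + 23*d - 14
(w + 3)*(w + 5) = w^2 + 8*w + 15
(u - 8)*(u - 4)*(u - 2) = u^3 - 14*u^2 + 56*u - 64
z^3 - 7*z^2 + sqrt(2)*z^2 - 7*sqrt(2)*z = z*(z - 7)*(z + sqrt(2))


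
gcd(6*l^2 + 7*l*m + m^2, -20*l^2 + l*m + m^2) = 1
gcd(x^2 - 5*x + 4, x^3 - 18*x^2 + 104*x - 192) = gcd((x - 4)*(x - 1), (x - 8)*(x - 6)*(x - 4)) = x - 4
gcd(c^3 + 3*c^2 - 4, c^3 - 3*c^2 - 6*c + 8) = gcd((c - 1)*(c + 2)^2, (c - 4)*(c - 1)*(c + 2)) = c^2 + c - 2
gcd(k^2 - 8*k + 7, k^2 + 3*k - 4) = k - 1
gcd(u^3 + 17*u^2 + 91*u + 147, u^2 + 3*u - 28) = u + 7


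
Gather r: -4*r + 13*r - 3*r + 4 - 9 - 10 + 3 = 6*r - 12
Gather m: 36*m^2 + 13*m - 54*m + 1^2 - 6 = 36*m^2 - 41*m - 5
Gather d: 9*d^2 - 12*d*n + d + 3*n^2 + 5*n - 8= 9*d^2 + d*(1 - 12*n) + 3*n^2 + 5*n - 8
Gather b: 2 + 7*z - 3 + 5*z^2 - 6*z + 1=5*z^2 + z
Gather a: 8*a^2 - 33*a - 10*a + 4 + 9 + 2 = 8*a^2 - 43*a + 15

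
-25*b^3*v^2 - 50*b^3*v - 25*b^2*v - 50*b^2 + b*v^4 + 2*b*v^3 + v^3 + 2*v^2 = (-5*b + v)*(5*b + v)*(v + 2)*(b*v + 1)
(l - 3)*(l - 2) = l^2 - 5*l + 6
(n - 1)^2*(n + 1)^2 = n^4 - 2*n^2 + 1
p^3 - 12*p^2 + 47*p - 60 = (p - 5)*(p - 4)*(p - 3)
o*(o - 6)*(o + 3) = o^3 - 3*o^2 - 18*o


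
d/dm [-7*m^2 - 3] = -14*m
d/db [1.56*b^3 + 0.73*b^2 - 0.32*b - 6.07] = 4.68*b^2 + 1.46*b - 0.32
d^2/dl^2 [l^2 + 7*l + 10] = 2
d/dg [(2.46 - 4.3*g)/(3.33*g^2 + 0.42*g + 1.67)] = (14.319*g^2 - 16.3836*g - 8.2142)/(11.0889*g^4 + 2.7972*g^3 + 11.2986*g^2 + 1.4028*g + 2.7889)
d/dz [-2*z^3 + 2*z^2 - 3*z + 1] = -6*z^2 + 4*z - 3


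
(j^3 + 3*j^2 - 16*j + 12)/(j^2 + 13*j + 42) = (j^2 - 3*j + 2)/(j + 7)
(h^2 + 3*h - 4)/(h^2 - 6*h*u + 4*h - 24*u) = (1 - h)/(-h + 6*u)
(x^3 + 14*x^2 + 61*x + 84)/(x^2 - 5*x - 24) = (x^2 + 11*x + 28)/(x - 8)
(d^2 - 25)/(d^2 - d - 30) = (d - 5)/(d - 6)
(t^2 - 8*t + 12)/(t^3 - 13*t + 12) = (t^2 - 8*t + 12)/(t^3 - 13*t + 12)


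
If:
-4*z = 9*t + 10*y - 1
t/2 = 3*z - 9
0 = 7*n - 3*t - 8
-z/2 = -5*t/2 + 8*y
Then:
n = 1186/1421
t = -146/203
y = -17/42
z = 1754/609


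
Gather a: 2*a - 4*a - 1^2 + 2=1 - 2*a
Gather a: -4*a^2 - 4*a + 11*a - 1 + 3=-4*a^2 + 7*a + 2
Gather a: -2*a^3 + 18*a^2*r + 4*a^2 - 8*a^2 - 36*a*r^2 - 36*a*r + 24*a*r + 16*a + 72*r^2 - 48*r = -2*a^3 + a^2*(18*r - 4) + a*(-36*r^2 - 12*r + 16) + 72*r^2 - 48*r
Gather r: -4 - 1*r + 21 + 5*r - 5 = 4*r + 12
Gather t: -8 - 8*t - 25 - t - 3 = -9*t - 36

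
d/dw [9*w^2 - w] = 18*w - 1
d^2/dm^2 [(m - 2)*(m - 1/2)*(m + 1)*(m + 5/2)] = 12*m^2 + 6*m - 21/2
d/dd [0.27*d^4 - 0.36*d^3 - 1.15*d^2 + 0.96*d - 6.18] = 1.08*d^3 - 1.08*d^2 - 2.3*d + 0.96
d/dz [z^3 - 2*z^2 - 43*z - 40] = 3*z^2 - 4*z - 43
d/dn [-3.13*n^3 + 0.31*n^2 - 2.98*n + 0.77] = -9.39*n^2 + 0.62*n - 2.98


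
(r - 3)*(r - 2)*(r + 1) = r^3 - 4*r^2 + r + 6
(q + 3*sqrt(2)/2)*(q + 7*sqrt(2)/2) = q^2 + 5*sqrt(2)*q + 21/2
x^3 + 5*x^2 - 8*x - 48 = (x - 3)*(x + 4)^2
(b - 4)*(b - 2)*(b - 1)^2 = b^4 - 8*b^3 + 21*b^2 - 22*b + 8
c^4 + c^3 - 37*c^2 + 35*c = c*(c - 5)*(c - 1)*(c + 7)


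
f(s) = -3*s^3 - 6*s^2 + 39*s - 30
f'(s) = -9*s^2 - 12*s + 39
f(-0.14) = -35.57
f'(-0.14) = 40.50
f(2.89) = -39.82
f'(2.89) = -70.85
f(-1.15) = -78.22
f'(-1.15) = 40.90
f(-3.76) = -101.99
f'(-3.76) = -43.12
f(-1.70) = -98.90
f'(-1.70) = 33.39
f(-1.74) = -100.22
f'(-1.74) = 32.63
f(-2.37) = -116.20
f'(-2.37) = 16.89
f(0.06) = -27.68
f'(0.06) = 38.25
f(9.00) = -2352.00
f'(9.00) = -798.00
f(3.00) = -48.00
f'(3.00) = -78.00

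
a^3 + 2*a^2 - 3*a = a*(a - 1)*(a + 3)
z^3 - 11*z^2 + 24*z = z*(z - 8)*(z - 3)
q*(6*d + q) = 6*d*q + q^2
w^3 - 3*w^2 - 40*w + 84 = (w - 7)*(w - 2)*(w + 6)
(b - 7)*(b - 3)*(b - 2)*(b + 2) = b^4 - 10*b^3 + 17*b^2 + 40*b - 84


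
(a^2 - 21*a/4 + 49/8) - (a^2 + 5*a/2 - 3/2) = 61/8 - 31*a/4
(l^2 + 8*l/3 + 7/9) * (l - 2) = l^3 + 2*l^2/3 - 41*l/9 - 14/9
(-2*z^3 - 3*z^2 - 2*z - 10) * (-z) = 2*z^4 + 3*z^3 + 2*z^2 + 10*z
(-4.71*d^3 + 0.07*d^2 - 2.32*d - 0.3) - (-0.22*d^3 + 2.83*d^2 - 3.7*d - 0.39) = -4.49*d^3 - 2.76*d^2 + 1.38*d + 0.09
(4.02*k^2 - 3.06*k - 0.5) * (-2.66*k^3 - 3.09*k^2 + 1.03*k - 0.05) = -10.6932*k^5 - 4.2822*k^4 + 14.926*k^3 - 1.8078*k^2 - 0.362*k + 0.025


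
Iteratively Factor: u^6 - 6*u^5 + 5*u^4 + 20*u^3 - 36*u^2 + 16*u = (u - 1)*(u^5 - 5*u^4 + 20*u^2 - 16*u) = (u - 1)^2*(u^4 - 4*u^3 - 4*u^2 + 16*u) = (u - 4)*(u - 1)^2*(u^3 - 4*u) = (u - 4)*(u - 1)^2*(u + 2)*(u^2 - 2*u) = (u - 4)*(u - 2)*(u - 1)^2*(u + 2)*(u)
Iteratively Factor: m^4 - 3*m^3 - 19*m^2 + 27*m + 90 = (m + 2)*(m^3 - 5*m^2 - 9*m + 45) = (m - 3)*(m + 2)*(m^2 - 2*m - 15) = (m - 3)*(m + 2)*(m + 3)*(m - 5)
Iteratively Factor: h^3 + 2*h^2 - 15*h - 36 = (h + 3)*(h^2 - h - 12) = (h - 4)*(h + 3)*(h + 3)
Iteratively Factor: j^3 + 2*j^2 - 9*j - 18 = (j + 3)*(j^2 - j - 6) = (j - 3)*(j + 3)*(j + 2)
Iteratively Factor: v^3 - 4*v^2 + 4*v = (v)*(v^2 - 4*v + 4) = v*(v - 2)*(v - 2)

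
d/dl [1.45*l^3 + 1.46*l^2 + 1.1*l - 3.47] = 4.35*l^2 + 2.92*l + 1.1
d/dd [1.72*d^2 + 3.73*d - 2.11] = 3.44*d + 3.73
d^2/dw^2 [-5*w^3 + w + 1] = -30*w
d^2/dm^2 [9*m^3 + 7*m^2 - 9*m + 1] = 54*m + 14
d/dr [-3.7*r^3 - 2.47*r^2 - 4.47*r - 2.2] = -11.1*r^2 - 4.94*r - 4.47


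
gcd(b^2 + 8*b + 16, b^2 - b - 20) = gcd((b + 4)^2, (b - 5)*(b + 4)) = b + 4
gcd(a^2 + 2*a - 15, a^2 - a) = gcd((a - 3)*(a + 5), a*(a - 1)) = 1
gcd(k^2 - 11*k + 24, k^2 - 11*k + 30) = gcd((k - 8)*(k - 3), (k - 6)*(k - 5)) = 1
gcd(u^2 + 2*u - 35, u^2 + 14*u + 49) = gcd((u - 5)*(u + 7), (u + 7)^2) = u + 7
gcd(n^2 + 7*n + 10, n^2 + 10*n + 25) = n + 5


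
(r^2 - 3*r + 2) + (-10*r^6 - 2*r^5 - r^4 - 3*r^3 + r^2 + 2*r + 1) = -10*r^6 - 2*r^5 - r^4 - 3*r^3 + 2*r^2 - r + 3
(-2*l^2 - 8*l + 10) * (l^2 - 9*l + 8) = -2*l^4 + 10*l^3 + 66*l^2 - 154*l + 80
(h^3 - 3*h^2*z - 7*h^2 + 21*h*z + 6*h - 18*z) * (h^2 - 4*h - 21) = h^5 - 3*h^4*z - 11*h^4 + 33*h^3*z + 13*h^3 - 39*h^2*z + 123*h^2 - 369*h*z - 126*h + 378*z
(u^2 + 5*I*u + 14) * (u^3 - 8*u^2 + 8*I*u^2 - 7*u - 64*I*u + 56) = u^5 - 8*u^4 + 13*I*u^4 - 33*u^3 - 104*I*u^3 + 264*u^2 + 77*I*u^2 - 98*u - 616*I*u + 784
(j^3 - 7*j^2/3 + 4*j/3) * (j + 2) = j^4 - j^3/3 - 10*j^2/3 + 8*j/3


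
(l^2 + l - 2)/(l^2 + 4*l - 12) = (l^2 + l - 2)/(l^2 + 4*l - 12)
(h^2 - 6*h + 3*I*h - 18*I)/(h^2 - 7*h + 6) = (h + 3*I)/(h - 1)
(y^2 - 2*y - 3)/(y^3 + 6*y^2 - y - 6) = (y - 3)/(y^2 + 5*y - 6)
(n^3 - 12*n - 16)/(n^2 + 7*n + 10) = (n^2 - 2*n - 8)/(n + 5)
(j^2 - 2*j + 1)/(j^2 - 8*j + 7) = (j - 1)/(j - 7)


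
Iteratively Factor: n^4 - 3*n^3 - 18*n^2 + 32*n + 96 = (n + 3)*(n^3 - 6*n^2 + 32) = (n - 4)*(n + 3)*(n^2 - 2*n - 8) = (n - 4)*(n + 2)*(n + 3)*(n - 4)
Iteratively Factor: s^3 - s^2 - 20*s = (s - 5)*(s^2 + 4*s) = s*(s - 5)*(s + 4)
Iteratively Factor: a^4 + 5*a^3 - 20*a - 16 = (a + 4)*(a^3 + a^2 - 4*a - 4) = (a + 1)*(a + 4)*(a^2 - 4) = (a - 2)*(a + 1)*(a + 4)*(a + 2)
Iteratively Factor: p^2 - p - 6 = (p - 3)*(p + 2)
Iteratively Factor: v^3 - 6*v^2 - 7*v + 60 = (v - 4)*(v^2 - 2*v - 15) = (v - 4)*(v + 3)*(v - 5)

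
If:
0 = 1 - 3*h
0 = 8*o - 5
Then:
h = 1/3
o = 5/8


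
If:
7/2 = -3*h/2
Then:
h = -7/3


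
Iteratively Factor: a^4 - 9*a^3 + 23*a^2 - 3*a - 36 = (a - 3)*(a^3 - 6*a^2 + 5*a + 12) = (a - 3)*(a + 1)*(a^2 - 7*a + 12) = (a - 4)*(a - 3)*(a + 1)*(a - 3)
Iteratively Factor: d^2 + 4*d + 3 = (d + 3)*(d + 1)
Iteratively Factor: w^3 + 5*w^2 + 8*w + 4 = (w + 1)*(w^2 + 4*w + 4) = (w + 1)*(w + 2)*(w + 2)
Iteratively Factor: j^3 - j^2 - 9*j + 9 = (j + 3)*(j^2 - 4*j + 3) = (j - 3)*(j + 3)*(j - 1)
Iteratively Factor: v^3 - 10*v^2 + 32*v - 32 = (v - 4)*(v^2 - 6*v + 8) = (v - 4)^2*(v - 2)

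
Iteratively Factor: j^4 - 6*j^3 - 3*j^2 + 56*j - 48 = (j - 1)*(j^3 - 5*j^2 - 8*j + 48) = (j - 4)*(j - 1)*(j^2 - j - 12) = (j - 4)*(j - 1)*(j + 3)*(j - 4)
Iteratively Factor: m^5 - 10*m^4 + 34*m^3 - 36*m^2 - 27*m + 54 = (m - 3)*(m^4 - 7*m^3 + 13*m^2 + 3*m - 18) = (m - 3)*(m + 1)*(m^3 - 8*m^2 + 21*m - 18) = (m - 3)^2*(m + 1)*(m^2 - 5*m + 6) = (m - 3)^2*(m - 2)*(m + 1)*(m - 3)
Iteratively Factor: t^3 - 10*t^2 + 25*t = (t - 5)*(t^2 - 5*t) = (t - 5)^2*(t)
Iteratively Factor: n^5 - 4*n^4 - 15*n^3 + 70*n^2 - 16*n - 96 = (n - 3)*(n^4 - n^3 - 18*n^2 + 16*n + 32) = (n - 3)*(n - 2)*(n^3 + n^2 - 16*n - 16) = (n - 4)*(n - 3)*(n - 2)*(n^2 + 5*n + 4) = (n - 4)*(n - 3)*(n - 2)*(n + 1)*(n + 4)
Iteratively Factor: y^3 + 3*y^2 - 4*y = (y + 4)*(y^2 - y) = (y - 1)*(y + 4)*(y)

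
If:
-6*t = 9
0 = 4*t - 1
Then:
No Solution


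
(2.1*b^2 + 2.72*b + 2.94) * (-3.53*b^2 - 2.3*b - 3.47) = -7.413*b^4 - 14.4316*b^3 - 23.9212*b^2 - 16.2004*b - 10.2018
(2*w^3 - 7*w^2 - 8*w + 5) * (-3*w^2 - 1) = -6*w^5 + 21*w^4 + 22*w^3 - 8*w^2 + 8*w - 5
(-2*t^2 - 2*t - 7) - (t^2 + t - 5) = -3*t^2 - 3*t - 2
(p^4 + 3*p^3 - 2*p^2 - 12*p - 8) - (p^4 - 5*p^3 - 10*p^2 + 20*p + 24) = 8*p^3 + 8*p^2 - 32*p - 32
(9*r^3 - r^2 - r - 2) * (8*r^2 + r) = 72*r^5 + r^4 - 9*r^3 - 17*r^2 - 2*r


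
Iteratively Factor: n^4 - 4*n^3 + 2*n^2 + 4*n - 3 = (n - 3)*(n^3 - n^2 - n + 1) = (n - 3)*(n + 1)*(n^2 - 2*n + 1) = (n - 3)*(n - 1)*(n + 1)*(n - 1)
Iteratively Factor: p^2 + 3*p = (p)*(p + 3)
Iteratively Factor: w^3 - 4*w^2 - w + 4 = (w + 1)*(w^2 - 5*w + 4) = (w - 1)*(w + 1)*(w - 4)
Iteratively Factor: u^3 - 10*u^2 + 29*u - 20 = (u - 5)*(u^2 - 5*u + 4) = (u - 5)*(u - 1)*(u - 4)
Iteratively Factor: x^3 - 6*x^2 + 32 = (x + 2)*(x^2 - 8*x + 16) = (x - 4)*(x + 2)*(x - 4)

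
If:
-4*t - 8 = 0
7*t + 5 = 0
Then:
No Solution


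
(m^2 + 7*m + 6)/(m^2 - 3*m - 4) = (m + 6)/(m - 4)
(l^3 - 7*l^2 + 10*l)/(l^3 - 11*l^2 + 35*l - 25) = l*(l - 2)/(l^2 - 6*l + 5)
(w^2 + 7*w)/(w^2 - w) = (w + 7)/(w - 1)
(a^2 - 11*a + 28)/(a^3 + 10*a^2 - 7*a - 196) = (a - 7)/(a^2 + 14*a + 49)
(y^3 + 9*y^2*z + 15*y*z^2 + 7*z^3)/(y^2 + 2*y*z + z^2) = y + 7*z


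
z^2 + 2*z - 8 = (z - 2)*(z + 4)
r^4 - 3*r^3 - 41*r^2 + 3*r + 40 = (r - 8)*(r - 1)*(r + 1)*(r + 5)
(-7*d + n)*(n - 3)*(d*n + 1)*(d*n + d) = -7*d^3*n^3 + 14*d^3*n^2 + 21*d^3*n + d^2*n^4 - 2*d^2*n^3 - 10*d^2*n^2 + 14*d^2*n + 21*d^2 + d*n^3 - 2*d*n^2 - 3*d*n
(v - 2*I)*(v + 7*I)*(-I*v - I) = -I*v^3 + 5*v^2 - I*v^2 + 5*v - 14*I*v - 14*I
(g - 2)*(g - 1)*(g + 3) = g^3 - 7*g + 6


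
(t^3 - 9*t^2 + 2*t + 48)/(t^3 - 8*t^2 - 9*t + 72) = (t + 2)/(t + 3)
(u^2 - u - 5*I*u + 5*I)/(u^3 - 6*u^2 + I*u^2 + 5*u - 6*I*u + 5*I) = (u - 5*I)/(u^2 + u*(-5 + I) - 5*I)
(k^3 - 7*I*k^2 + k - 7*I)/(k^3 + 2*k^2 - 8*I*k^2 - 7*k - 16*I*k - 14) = (k + I)/(k + 2)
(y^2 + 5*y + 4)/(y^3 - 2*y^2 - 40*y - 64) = (y + 1)/(y^2 - 6*y - 16)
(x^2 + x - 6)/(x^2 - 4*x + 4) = (x + 3)/(x - 2)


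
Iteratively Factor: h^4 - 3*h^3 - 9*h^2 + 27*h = (h - 3)*(h^3 - 9*h) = (h - 3)*(h + 3)*(h^2 - 3*h) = (h - 3)^2*(h + 3)*(h)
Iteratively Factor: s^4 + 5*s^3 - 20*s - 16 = (s - 2)*(s^3 + 7*s^2 + 14*s + 8) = (s - 2)*(s + 2)*(s^2 + 5*s + 4) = (s - 2)*(s + 1)*(s + 2)*(s + 4)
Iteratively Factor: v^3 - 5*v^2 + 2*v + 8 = (v + 1)*(v^2 - 6*v + 8) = (v - 4)*(v + 1)*(v - 2)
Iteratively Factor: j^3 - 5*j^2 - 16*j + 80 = (j + 4)*(j^2 - 9*j + 20) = (j - 5)*(j + 4)*(j - 4)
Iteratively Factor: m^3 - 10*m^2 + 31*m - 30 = (m - 2)*(m^2 - 8*m + 15) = (m - 3)*(m - 2)*(m - 5)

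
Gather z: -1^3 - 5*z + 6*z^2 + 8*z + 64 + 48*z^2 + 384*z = 54*z^2 + 387*z + 63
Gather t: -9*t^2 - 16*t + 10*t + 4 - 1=-9*t^2 - 6*t + 3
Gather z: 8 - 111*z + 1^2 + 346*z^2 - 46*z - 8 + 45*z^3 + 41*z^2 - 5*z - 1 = 45*z^3 + 387*z^2 - 162*z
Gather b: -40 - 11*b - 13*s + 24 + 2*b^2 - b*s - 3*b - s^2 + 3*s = 2*b^2 + b*(-s - 14) - s^2 - 10*s - 16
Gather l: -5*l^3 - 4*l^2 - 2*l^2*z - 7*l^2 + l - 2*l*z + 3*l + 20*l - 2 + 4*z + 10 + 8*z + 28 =-5*l^3 + l^2*(-2*z - 11) + l*(24 - 2*z) + 12*z + 36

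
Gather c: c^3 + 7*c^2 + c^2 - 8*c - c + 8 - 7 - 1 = c^3 + 8*c^2 - 9*c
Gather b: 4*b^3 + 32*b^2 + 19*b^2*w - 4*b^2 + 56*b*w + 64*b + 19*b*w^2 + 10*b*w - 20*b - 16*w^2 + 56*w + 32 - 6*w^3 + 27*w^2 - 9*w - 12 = 4*b^3 + b^2*(19*w + 28) + b*(19*w^2 + 66*w + 44) - 6*w^3 + 11*w^2 + 47*w + 20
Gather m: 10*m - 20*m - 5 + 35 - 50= -10*m - 20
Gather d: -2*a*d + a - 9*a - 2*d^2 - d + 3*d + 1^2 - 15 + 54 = -8*a - 2*d^2 + d*(2 - 2*a) + 40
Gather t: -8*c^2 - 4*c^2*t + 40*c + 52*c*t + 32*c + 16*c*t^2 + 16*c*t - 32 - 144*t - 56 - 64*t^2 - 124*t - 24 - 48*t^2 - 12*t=-8*c^2 + 72*c + t^2*(16*c - 112) + t*(-4*c^2 + 68*c - 280) - 112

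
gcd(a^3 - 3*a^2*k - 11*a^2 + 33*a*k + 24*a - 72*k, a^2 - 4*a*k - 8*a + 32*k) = a - 8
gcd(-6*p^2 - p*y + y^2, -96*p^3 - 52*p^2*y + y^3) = 2*p + y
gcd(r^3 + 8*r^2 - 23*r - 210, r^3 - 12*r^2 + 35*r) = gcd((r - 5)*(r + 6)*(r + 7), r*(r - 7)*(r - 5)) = r - 5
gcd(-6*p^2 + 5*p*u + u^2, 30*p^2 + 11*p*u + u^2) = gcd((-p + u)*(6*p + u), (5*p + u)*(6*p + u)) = 6*p + u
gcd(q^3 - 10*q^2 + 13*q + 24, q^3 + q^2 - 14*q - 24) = 1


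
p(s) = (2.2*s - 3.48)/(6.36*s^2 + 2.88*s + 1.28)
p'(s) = (-12.72*s - 2.88)*(2.2*s - 3.48)/(6.36*s^2 + 2.88*s + 1.28)^2 + 2.2/(6.36*s^2 + 2.88*s + 1.28)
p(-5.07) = -0.10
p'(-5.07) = -0.03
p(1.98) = 0.03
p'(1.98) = 0.04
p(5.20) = 0.04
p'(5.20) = -0.00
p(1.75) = 0.01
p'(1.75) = 0.07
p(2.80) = 0.05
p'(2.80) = 0.01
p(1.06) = -0.10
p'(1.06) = 0.33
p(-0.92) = -1.37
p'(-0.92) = -2.47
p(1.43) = -0.02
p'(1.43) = 0.14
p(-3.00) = -0.20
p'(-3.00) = -0.10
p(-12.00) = -0.03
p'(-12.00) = -0.00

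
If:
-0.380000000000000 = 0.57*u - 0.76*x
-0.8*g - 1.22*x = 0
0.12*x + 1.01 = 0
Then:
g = 12.84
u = -11.89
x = -8.42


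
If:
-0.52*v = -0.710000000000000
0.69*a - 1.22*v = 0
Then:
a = 2.41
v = 1.37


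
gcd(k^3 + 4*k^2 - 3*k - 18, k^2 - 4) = k - 2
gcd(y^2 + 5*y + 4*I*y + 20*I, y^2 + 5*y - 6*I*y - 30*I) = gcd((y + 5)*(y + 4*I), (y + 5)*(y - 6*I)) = y + 5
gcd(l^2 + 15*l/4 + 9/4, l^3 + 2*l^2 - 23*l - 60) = l + 3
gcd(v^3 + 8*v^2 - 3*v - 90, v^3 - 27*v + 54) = v^2 + 3*v - 18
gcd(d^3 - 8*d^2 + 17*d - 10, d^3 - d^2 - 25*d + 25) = d^2 - 6*d + 5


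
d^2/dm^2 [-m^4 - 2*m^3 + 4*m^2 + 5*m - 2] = -12*m^2 - 12*m + 8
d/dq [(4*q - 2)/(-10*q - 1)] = -24/(10*q + 1)^2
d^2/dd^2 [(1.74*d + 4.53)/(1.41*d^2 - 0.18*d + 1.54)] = ((1.74*d + 4.53)*(2.82*d - 0.18)*(5.64*d - 0.36) - (14.7204*d + 12.1482)*(1.41*d^2 - 0.18*d + 1.54))/(1.41*d^2 - 0.18*d + 1.54)^3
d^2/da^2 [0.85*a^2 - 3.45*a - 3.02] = 1.70000000000000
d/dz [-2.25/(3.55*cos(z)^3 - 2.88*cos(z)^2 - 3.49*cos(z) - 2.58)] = (-23.9625*cos(z)^2 + 12.96*cos(z) + 7.8525)*sin(z)/(-3.55*cos(z)^3 + 2.88*cos(z)^2 + 3.49*cos(z) + 2.58)^2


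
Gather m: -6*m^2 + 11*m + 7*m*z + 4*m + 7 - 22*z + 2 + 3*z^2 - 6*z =-6*m^2 + m*(7*z + 15) + 3*z^2 - 28*z + 9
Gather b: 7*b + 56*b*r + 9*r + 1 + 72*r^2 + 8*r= b*(56*r + 7) + 72*r^2 + 17*r + 1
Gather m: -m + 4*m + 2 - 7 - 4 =3*m - 9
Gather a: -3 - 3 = -6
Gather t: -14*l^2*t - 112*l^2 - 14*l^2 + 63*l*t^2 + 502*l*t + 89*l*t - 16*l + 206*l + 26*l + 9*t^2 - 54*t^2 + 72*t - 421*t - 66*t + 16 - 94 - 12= -126*l^2 + 216*l + t^2*(63*l - 45) + t*(-14*l^2 + 591*l - 415) - 90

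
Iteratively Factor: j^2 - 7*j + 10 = (j - 2)*(j - 5)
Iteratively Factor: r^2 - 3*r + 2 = (r - 2)*(r - 1)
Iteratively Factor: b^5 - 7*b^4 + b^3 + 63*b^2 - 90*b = (b - 3)*(b^4 - 4*b^3 - 11*b^2 + 30*b) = (b - 5)*(b - 3)*(b^3 + b^2 - 6*b) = (b - 5)*(b - 3)*(b + 3)*(b^2 - 2*b) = b*(b - 5)*(b - 3)*(b + 3)*(b - 2)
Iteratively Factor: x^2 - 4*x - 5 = (x - 5)*(x + 1)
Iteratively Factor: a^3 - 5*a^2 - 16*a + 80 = (a - 4)*(a^2 - a - 20) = (a - 5)*(a - 4)*(a + 4)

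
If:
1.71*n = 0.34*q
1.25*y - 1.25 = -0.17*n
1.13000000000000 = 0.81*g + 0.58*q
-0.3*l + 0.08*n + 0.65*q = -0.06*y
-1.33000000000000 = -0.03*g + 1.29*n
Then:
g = 4.71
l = -10.06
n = -0.92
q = -4.63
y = 1.13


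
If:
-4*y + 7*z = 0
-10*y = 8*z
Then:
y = 0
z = 0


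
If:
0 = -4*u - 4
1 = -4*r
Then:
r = -1/4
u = -1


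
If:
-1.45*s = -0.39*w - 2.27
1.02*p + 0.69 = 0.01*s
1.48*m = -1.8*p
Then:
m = 0.804067759443013 - 0.00320706101639165*w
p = 0.0026369168356998*w - 0.661122379986477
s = 0.268965517241379*w + 1.56551724137931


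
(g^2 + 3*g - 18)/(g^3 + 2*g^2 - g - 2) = (g^2 + 3*g - 18)/(g^3 + 2*g^2 - g - 2)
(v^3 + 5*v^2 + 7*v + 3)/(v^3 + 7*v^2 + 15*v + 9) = (v + 1)/(v + 3)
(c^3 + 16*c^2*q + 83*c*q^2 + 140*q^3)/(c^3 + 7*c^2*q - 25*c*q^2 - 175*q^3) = (-c - 4*q)/(-c + 5*q)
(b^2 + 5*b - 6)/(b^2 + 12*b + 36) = (b - 1)/(b + 6)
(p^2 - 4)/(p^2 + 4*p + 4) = (p - 2)/(p + 2)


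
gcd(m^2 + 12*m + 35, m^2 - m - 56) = m + 7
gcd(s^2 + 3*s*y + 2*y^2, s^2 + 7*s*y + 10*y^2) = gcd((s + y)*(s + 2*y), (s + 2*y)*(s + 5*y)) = s + 2*y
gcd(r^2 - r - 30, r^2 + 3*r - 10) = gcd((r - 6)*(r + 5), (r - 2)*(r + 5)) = r + 5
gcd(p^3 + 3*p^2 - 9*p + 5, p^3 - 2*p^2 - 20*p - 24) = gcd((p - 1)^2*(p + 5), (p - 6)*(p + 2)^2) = 1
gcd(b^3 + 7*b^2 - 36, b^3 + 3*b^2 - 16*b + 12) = b^2 + 4*b - 12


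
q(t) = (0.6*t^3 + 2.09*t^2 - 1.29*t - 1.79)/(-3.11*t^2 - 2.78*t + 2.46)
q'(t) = (6.22*t + 2.78)*(0.6*t^3 + 2.09*t^2 - 1.29*t - 1.79)/(-3.11*t^2 - 2.78*t + 2.46)^2 + (1.8*t^2 + 4.18*t - 1.29)/(-3.11*t^2 - 2.78*t + 2.46) = (-1.866*t^4 - 3.336*t^3 - 5.3941*t^2 - 0.850999999999999*t - 8.1496)/(9.6721*t^4 + 17.2916*t^3 - 7.5728*t^2 - 13.6776*t + 6.0516)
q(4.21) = -1.16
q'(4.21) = -0.23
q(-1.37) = 5.46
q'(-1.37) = -81.14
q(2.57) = -0.75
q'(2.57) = -0.29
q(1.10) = -0.03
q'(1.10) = -1.20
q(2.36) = -0.69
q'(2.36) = -0.31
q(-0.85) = 0.17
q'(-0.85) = -1.54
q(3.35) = -0.96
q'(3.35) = -0.25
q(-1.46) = -24.27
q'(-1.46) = -1352.05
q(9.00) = -2.16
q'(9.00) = -0.20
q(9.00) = -2.16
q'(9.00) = -0.20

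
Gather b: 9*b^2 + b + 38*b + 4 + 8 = 9*b^2 + 39*b + 12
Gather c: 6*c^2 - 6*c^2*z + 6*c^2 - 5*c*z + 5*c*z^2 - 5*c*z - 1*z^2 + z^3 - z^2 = c^2*(12 - 6*z) + c*(5*z^2 - 10*z) + z^3 - 2*z^2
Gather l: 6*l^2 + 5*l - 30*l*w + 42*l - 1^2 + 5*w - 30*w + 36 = 6*l^2 + l*(47 - 30*w) - 25*w + 35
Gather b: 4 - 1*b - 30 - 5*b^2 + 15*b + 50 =-5*b^2 + 14*b + 24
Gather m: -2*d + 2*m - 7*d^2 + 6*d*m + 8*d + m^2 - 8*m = -7*d^2 + 6*d + m^2 + m*(6*d - 6)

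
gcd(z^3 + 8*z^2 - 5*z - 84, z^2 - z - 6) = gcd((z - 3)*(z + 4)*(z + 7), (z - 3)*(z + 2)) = z - 3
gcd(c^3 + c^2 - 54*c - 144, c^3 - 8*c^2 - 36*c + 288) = c^2 - 2*c - 48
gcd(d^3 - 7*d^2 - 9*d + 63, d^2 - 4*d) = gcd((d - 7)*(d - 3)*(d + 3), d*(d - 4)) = 1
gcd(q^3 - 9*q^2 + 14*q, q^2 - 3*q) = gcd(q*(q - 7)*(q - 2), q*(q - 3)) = q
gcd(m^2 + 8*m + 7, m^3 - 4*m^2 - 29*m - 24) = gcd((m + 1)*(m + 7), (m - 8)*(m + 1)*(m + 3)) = m + 1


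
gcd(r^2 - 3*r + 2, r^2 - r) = r - 1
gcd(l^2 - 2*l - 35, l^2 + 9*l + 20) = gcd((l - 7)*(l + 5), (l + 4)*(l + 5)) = l + 5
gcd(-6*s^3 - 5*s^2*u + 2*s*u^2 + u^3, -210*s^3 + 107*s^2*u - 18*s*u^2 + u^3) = 1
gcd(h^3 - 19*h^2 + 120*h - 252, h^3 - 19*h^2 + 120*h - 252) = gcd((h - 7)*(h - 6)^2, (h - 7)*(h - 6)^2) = h^3 - 19*h^2 + 120*h - 252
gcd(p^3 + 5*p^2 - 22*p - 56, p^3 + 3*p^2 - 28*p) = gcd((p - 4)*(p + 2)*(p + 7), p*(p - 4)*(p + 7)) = p^2 + 3*p - 28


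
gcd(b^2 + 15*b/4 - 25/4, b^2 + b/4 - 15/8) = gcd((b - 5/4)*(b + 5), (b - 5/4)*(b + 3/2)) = b - 5/4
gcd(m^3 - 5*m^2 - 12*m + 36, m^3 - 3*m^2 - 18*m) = m^2 - 3*m - 18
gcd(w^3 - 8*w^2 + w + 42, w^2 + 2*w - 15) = w - 3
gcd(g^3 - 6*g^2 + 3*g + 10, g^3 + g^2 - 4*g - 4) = g^2 - g - 2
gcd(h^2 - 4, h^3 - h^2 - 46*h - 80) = h + 2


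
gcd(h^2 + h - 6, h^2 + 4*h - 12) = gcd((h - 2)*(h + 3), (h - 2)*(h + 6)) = h - 2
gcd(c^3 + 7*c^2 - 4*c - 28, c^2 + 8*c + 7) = c + 7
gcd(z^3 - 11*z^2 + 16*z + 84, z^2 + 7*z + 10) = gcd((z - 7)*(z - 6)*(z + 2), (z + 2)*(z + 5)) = z + 2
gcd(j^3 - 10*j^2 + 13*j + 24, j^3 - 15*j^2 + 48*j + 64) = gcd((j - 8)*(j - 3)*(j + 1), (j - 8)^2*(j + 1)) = j^2 - 7*j - 8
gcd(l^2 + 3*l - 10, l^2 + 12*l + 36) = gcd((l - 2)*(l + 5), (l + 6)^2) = 1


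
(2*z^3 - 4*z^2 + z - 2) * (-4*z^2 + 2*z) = -8*z^5 + 20*z^4 - 12*z^3 + 10*z^2 - 4*z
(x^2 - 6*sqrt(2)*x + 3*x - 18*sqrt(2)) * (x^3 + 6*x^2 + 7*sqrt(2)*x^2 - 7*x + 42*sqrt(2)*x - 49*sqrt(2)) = x^5 + sqrt(2)*x^4 + 9*x^4 - 73*x^3 + 9*sqrt(2)*x^3 - 777*x^2 + 11*sqrt(2)*x^2 - 924*x - 21*sqrt(2)*x + 1764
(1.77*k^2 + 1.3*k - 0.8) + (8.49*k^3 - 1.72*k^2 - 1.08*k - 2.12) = 8.49*k^3 + 0.05*k^2 + 0.22*k - 2.92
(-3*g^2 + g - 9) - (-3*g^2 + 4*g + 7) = -3*g - 16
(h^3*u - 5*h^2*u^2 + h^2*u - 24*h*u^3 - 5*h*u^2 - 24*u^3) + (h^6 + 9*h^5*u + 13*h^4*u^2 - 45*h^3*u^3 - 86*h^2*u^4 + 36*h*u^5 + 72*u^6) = h^6 + 9*h^5*u + 13*h^4*u^2 - 45*h^3*u^3 + h^3*u - 86*h^2*u^4 - 5*h^2*u^2 + h^2*u + 36*h*u^5 - 24*h*u^3 - 5*h*u^2 + 72*u^6 - 24*u^3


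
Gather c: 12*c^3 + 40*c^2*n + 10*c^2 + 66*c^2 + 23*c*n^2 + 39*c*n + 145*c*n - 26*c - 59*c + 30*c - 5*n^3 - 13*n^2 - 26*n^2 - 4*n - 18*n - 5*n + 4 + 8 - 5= 12*c^3 + c^2*(40*n + 76) + c*(23*n^2 + 184*n - 55) - 5*n^3 - 39*n^2 - 27*n + 7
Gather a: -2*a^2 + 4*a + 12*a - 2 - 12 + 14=-2*a^2 + 16*a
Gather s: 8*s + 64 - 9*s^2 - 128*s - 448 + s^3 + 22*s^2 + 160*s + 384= s^3 + 13*s^2 + 40*s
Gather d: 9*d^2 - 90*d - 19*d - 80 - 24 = 9*d^2 - 109*d - 104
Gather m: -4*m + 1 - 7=-4*m - 6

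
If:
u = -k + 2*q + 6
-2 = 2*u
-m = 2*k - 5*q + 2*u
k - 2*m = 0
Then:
No Solution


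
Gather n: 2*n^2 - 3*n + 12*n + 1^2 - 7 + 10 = 2*n^2 + 9*n + 4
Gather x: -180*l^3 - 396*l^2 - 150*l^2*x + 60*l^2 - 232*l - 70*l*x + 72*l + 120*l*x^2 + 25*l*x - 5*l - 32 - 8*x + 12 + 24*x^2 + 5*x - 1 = -180*l^3 - 336*l^2 - 165*l + x^2*(120*l + 24) + x*(-150*l^2 - 45*l - 3) - 21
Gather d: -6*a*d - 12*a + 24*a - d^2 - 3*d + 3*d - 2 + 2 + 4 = -6*a*d + 12*a - d^2 + 4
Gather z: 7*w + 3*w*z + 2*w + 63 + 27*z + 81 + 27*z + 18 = 9*w + z*(3*w + 54) + 162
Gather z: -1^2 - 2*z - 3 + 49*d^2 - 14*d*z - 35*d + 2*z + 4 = 49*d^2 - 14*d*z - 35*d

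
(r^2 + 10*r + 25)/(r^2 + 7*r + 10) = (r + 5)/(r + 2)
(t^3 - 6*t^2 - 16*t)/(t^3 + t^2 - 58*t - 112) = t/(t + 7)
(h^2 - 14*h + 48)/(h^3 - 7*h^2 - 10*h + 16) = (h - 6)/(h^2 + h - 2)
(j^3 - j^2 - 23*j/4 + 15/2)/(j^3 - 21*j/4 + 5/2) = (2*j - 3)/(2*j - 1)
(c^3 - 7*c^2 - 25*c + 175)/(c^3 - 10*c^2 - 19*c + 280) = (c - 5)/(c - 8)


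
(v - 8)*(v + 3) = v^2 - 5*v - 24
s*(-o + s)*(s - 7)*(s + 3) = -o*s^3 + 4*o*s^2 + 21*o*s + s^4 - 4*s^3 - 21*s^2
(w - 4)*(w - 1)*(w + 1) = w^3 - 4*w^2 - w + 4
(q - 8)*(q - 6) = q^2 - 14*q + 48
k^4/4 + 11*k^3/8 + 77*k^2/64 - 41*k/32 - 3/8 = (k/4 + 1/2)*(k - 3/4)*(k + 1/4)*(k + 4)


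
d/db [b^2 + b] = 2*b + 1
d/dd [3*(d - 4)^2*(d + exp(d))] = 3*(d - 4)*(2*d + (d - 4)*(exp(d) + 1) + 2*exp(d))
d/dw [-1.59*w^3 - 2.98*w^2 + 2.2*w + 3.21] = -4.77*w^2 - 5.96*w + 2.2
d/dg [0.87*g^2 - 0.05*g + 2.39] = 1.74*g - 0.05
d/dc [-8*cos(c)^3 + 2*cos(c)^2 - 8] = 4*(6*cos(c) - 1)*sin(c)*cos(c)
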